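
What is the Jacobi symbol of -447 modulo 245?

-1

Pull out -1: (-447|245) = (-1|245)·(447|245). Since 245 ≡ 1 (mod 4), (-1|245) = +1. Now have (447|245).
Reduce the numerator: 447 ≡ 202 (mod 245), so (447|245) = (202|245).
Factor out 2: 202 = 2·101. Since 245 ≡ 5 (mod 8), (2|245) = -1. Now have -(101|245).
101 ≡ 1 (mod 4), so quadratic reciprocity gives (101|245) = (245|101). Reduce: 245 ≡ 43 (mod 101). Now have -(43|101).
101 ≡ 1 (mod 4), so quadratic reciprocity gives (43|101) = (101|43). Reduce: 101 ≡ 15 (mod 43). Now have -(15|43).
Both 15 ≡ 3 and 43 ≡ 3 (mod 4), so reciprocity gives (15|43) = -(43|15). Reduce: 43 ≡ 13 (mod 15). Now have (13|15).
13 ≡ 1 (mod 4), so quadratic reciprocity gives (13|15) = (15|13). Reduce: 15 ≡ 2 (mod 13). Now have (2|13).
Factor out 2: 2 = 2. Since 13 ≡ 5 (mod 8), (2|13) = -1. Now have -(1|13).
(1|13) = 1. Collecting the sign factors: -1.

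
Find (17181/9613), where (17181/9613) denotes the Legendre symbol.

Reduce the numerator: 17181 ≡ 7568 (mod 9613), so (17181/9613) = (7568/9613).
Factor out 2: 7568 = 2^4·473. Since 9613 ≡ 5 (mod 8), (2/9613) = -1, and (2/9613)^4 = +1. Now have (473/9613).
473 ≡ 1 (mod 4), so quadratic reciprocity gives (473/9613) = (9613/473). Reduce: 9613 ≡ 153 (mod 473). Now have (153/473).
153 ≡ 1 (mod 4), so quadratic reciprocity gives (153/473) = (473/153). Reduce: 473 ≡ 14 (mod 153). Now have (14/153).
Factor out 2: 14 = 2·7. Since 153 ≡ 1 (mod 8), (2/153) = +1. Now have (7/153).
153 ≡ 1 (mod 4), so quadratic reciprocity gives (7/153) = (153/7). Reduce: 153 ≡ 6 (mod 7). Now have (6/7).
Factor out 2: 6 = 2·3. Since 7 ≡ 7 (mod 8), (2/7) = +1. Now have (3/7).
Both 3 ≡ 3 and 7 ≡ 3 (mod 4), so reciprocity gives (3/7) = -(7/3). Reduce: 7 ≡ 1 (mod 3). Now have -(1/3).
(1/3) = 1. Collecting the sign factors: -1.

-1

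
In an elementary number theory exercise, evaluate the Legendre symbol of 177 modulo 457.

-1

(177|457)
  = (457|177)    [QR: 177 ≡ 1 mod 4, sign kept]
  = (103|177)    [457 ≡ 103 mod 177]
  = (177|103)    [QR: 177 ≡ 1 mod 4, sign kept]
  = (74|103)    [177 ≡ 74 mod 103]
  = (37|103)    [103 ≡ 7 mod 8 ⇒ (2|103) = +1]
  = (103|37)    [QR: 37 ≡ 1 mod 4, sign kept]
  = (29|37)    [103 ≡ 29 mod 37]
  = (37|29)    [QR: 29 ≡ 1 mod 4, sign kept]
  = (8|29)    [37 ≡ 8 mod 29]
  = -(1|29)    [29 ≡ 5 mod 8 ⇒ (2|29)^3 = -1]
  = -1    [(1|29) = 1]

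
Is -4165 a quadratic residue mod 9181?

yes

(-4165|9181)
  = (5016|9181)    [-4165 ≡ 5016 mod 9181]
  = -(627|9181)    [9181 ≡ 5 mod 8 ⇒ (2|9181)^3 = -1]
  = -(9181|627)    [QR: 9181 ≡ 1 mod 4, sign kept]
  = -(403|627)    [9181 ≡ 403 mod 627]
  = (627|403)    [QR: both ≡ 3 mod 4, sign flips]
  = (224|403)    [627 ≡ 224 mod 403]
  = -(7|403)    [403 ≡ 3 mod 8 ⇒ (2|403)^5 = -1]
  = (403|7)    [QR: both ≡ 3 mod 4, sign flips]
  = (4|7)    [403 ≡ 4 mod 7]
  = (1|7)    [7 ≡ 7 mod 8 ⇒ (2|7)^2 = +1]
  = 1    [(1|7) = 1]
(-4165|9181) = 1, and 9181 is prime, so -4165 is a quadratic residue mod 9181.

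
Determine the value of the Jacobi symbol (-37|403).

(-37|403)
  = (366|403)    [-37 ≡ 366 mod 403]
  = -(183|403)    [403 ≡ 3 mod 8 ⇒ (2|403) = -1]
  = (403|183)    [QR: both ≡ 3 mod 4, sign flips]
  = (37|183)    [403 ≡ 37 mod 183]
  = (183|37)    [QR: 37 ≡ 1 mod 4, sign kept]
  = (35|37)    [183 ≡ 35 mod 37]
  = (37|35)    [QR: 37 ≡ 1 mod 4, sign kept]
  = (2|35)    [37 ≡ 2 mod 35]
  = -(1|35)    [35 ≡ 3 mod 8 ⇒ (2|35) = -1]
  = -1    [(1|35) = 1]

-1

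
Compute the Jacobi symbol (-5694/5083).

0

(-5694/5083)
  = (4472/5083)    [-5694 ≡ 4472 mod 5083]
  = -(559/5083)    [5083 ≡ 3 mod 8 ⇒ (2/5083)^3 = -1]
  = (5083/559)    [QR: both ≡ 3 mod 4, sign flips]
  = (52/559)    [5083 ≡ 52 mod 559]
  = (13/559)    [559 ≡ 7 mod 8 ⇒ (2/559)^2 = +1]
  = (559/13)    [QR: 13 ≡ 1 mod 4, sign kept]
  = (0/13)    [559 ≡ 0 mod 13]
  = 0    [numerator 0, gcd > 1]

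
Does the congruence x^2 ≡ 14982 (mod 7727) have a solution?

Reduce the numerator: 14982 ≡ 7255 (mod 7727), so (14982|7727) = (7255|7727).
Both 7255 ≡ 3 and 7727 ≡ 3 (mod 4), so reciprocity gives (7255|7727) = -(7727|7255). Reduce: 7727 ≡ 472 (mod 7255). Now have -(472|7255).
Factor out 2: 472 = 2^3·59. Since 7255 ≡ 7 (mod 8), (2|7255) = +1, and (2|7255)^3 = +1. Now have -(59|7255).
Both 59 ≡ 3 and 7255 ≡ 3 (mod 4), so reciprocity gives (59|7255) = -(7255|59). Reduce: 7255 ≡ 57 (mod 59). Now have (57|59).
57 ≡ 1 (mod 4), so quadratic reciprocity gives (57|59) = (59|57). Reduce: 59 ≡ 2 (mod 57). Now have (2|57).
Factor out 2: 2 = 2. Since 57 ≡ 1 (mod 8), (2|57) = +1. Now have (1|57).
(1|57) = 1. Collecting the sign factors: 1.
The Legendre symbol is 1, so x^2 ≡ 14982 (mod 7727) has solution.

yes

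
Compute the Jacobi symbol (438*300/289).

By multiplicativity, (438·300/289) = (438/289)·(300/289).
First factor (438/289):
Reduce the numerator: 438 ≡ 149 (mod 289), so (438/289) = (149/289).
149 ≡ 1 (mod 4), so quadratic reciprocity gives (149/289) = (289/149). Reduce: 289 ≡ 140 (mod 149). Now have (140/149).
Factor out 2: 140 = 2^2·35. Since 149 ≡ 5 (mod 8), (2/149) = -1, and (2/149)^2 = +1. Now have (35/149).
149 ≡ 1 (mod 4), so quadratic reciprocity gives (35/149) = (149/35). Reduce: 149 ≡ 9 (mod 35). Now have (9/35).
9 ≡ 1 (mod 4), so quadratic reciprocity gives (9/35) = (35/9). Reduce: 35 ≡ 8 (mod 9). Now have (8/9).
Factor out 2: 8 = 2^3. Since 9 ≡ 1 (mod 8), (2/9) = +1, and (2/9)^3 = +1. Now have (1/9).
(1/9) = 1. Collecting the sign factors: 1.
Second factor (300/289):
Reduce the numerator: 300 ≡ 11 (mod 289), so (300/289) = (11/289).
289 ≡ 1 (mod 4), so quadratic reciprocity gives (11/289) = (289/11). Reduce: 289 ≡ 3 (mod 11). Now have (3/11).
Both 3 ≡ 3 and 11 ≡ 3 (mod 4), so reciprocity gives (3/11) = -(11/3). Reduce: 11 ≡ 2 (mod 3). Now have -(2/3).
Factor out 2: 2 = 2. Since 3 ≡ 3 (mod 8), (2/3) = -1. Now have (1/3).
(1/3) = 1. Collecting the sign factors: 1.
Product: (1)·(1) = 1.

1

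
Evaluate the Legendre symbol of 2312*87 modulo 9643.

-1

By multiplicativity, (2312·87 / 9643) = (2312 / 9643)·(87 / 9643).
First factor (2312 / 9643):
(2312 / 9643)
  = -(289 / 9643)    [9643 ≡ 3 mod 8 ⇒ (2 / 9643)^3 = -1]
  = -(9643 / 289)    [QR: 289 ≡ 1 mod 4, sign kept]
  = -(106 / 289)    [9643 ≡ 106 mod 289]
  = -(53 / 289)    [289 ≡ 1 mod 8 ⇒ (2 / 289) = +1]
  = -(289 / 53)    [QR: 53 ≡ 1 mod 4, sign kept]
  = -(24 / 53)    [289 ≡ 24 mod 53]
  = (3 / 53)    [53 ≡ 5 mod 8 ⇒ (2 / 53)^3 = -1]
  = (53 / 3)    [QR: 53 ≡ 1 mod 4, sign kept]
  = (2 / 3)    [53 ≡ 2 mod 3]
  = -(1 / 3)    [3 ≡ 3 mod 8 ⇒ (2 / 3) = -1]
  = -1    [(1 / 3) = 1]
Second factor (87 / 9643):
(87 / 9643)
  = -(9643 / 87)    [QR: both ≡ 3 mod 4, sign flips]
  = -(73 / 87)    [9643 ≡ 73 mod 87]
  = -(87 / 73)    [QR: 73 ≡ 1 mod 4, sign kept]
  = -(14 / 73)    [87 ≡ 14 mod 73]
  = -(7 / 73)    [73 ≡ 1 mod 8 ⇒ (2 / 73) = +1]
  = -(73 / 7)    [QR: 73 ≡ 1 mod 4, sign kept]
  = -(3 / 7)    [73 ≡ 3 mod 7]
  = (7 / 3)    [QR: both ≡ 3 mod 4, sign flips]
  = (1 / 3)    [7 ≡ 1 mod 3]
  = 1    [(1 / 3) = 1]
Product: (-1)·(1) = -1.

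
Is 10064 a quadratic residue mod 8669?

Reduce the numerator: 10064 ≡ 1395 (mod 8669), so (10064/8669) = (1395/8669).
8669 ≡ 1 (mod 4), so quadratic reciprocity gives (1395/8669) = (8669/1395). Reduce: 8669 ≡ 299 (mod 1395). Now have (299/1395).
Both 299 ≡ 3 and 1395 ≡ 3 (mod 4), so reciprocity gives (299/1395) = -(1395/299). Reduce: 1395 ≡ 199 (mod 299). Now have -(199/299).
Both 199 ≡ 3 and 299 ≡ 3 (mod 4), so reciprocity gives (199/299) = -(299/199). Reduce: 299 ≡ 100 (mod 199). Now have (100/199).
Factor out 2: 100 = 2^2·25. Since 199 ≡ 7 (mod 8), (2/199) = +1, and (2/199)^2 = +1. Now have (25/199).
25 ≡ 1 (mod 4), so quadratic reciprocity gives (25/199) = (199/25). Reduce: 199 ≡ 24 (mod 25). Now have (24/25).
Factor out 2: 24 = 2^3·3. Since 25 ≡ 1 (mod 8), (2/25) = +1, and (2/25)^3 = +1. Now have (3/25).
25 ≡ 1 (mod 4), so quadratic reciprocity gives (3/25) = (25/3). Reduce: 25 ≡ 1 (mod 3). Now have (1/3).
(1/3) = 1. Collecting the sign factors: 1.
(10064/8669) = 1, and 8669 is prime, so 10064 is a quadratic residue mod 8669.

yes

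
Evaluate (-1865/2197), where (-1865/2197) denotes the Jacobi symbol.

-1

Reduce the numerator: -1865 ≡ 332 (mod 2197), so (-1865/2197) = (332/2197).
Factor out 2: 332 = 2^2·83. Since 2197 ≡ 5 (mod 8), (2/2197) = -1, and (2/2197)^2 = +1. Now have (83/2197).
2197 ≡ 1 (mod 4), so quadratic reciprocity gives (83/2197) = (2197/83). Reduce: 2197 ≡ 39 (mod 83). Now have (39/83).
Both 39 ≡ 3 and 83 ≡ 3 (mod 4), so reciprocity gives (39/83) = -(83/39). Reduce: 83 ≡ 5 (mod 39). Now have -(5/39).
5 ≡ 1 (mod 4), so quadratic reciprocity gives (5/39) = (39/5). Reduce: 39 ≡ 4 (mod 5). Now have -(4/5).
Factor out 2: 4 = 2^2. Since 5 ≡ 5 (mod 8), (2/5) = -1, and (2/5)^2 = +1. Now have -(1/5).
(1/5) = 1. Collecting the sign factors: -1.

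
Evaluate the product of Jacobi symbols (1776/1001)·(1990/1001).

-1

By multiplicativity, (1776·1990/1001) = (1776/1001)·(1990/1001).
First factor (1776/1001):
Reduce the numerator: 1776 ≡ 775 (mod 1001), so (1776/1001) = (775/1001).
1001 ≡ 1 (mod 4), so quadratic reciprocity gives (775/1001) = (1001/775). Reduce: 1001 ≡ 226 (mod 775). Now have (226/775).
Factor out 2: 226 = 2·113. Since 775 ≡ 7 (mod 8), (2/775) = +1. Now have (113/775).
113 ≡ 1 (mod 4), so quadratic reciprocity gives (113/775) = (775/113). Reduce: 775 ≡ 97 (mod 113). Now have (97/113).
97 ≡ 1 (mod 4), so quadratic reciprocity gives (97/113) = (113/97). Reduce: 113 ≡ 16 (mod 97). Now have (16/97).
Factor out 2: 16 = 2^4. Since 97 ≡ 1 (mod 8), (2/97) = +1, and (2/97)^4 = +1. Now have (1/97).
(1/97) = 1. Collecting the sign factors: 1.
Second factor (1990/1001):
Reduce the numerator: 1990 ≡ 989 (mod 1001), so (1990/1001) = (989/1001).
989 ≡ 1 (mod 4), so quadratic reciprocity gives (989/1001) = (1001/989). Reduce: 1001 ≡ 12 (mod 989). Now have (12/989).
Factor out 2: 12 = 2^2·3. Since 989 ≡ 5 (mod 8), (2/989) = -1, and (2/989)^2 = +1. Now have (3/989).
989 ≡ 1 (mod 4), so quadratic reciprocity gives (3/989) = (989/3). Reduce: 989 ≡ 2 (mod 3). Now have (2/3).
Factor out 2: 2 = 2. Since 3 ≡ 3 (mod 8), (2/3) = -1. Now have -(1/3).
(1/3) = 1. Collecting the sign factors: -1.
Product: (1)·(-1) = -1.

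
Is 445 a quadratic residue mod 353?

(445|353)
  = (92|353)    [445 ≡ 92 mod 353]
  = (23|353)    [353 ≡ 1 mod 8 ⇒ (2|353)^2 = +1]
  = (353|23)    [QR: 353 ≡ 1 mod 4, sign kept]
  = (8|23)    [353 ≡ 8 mod 23]
  = (1|23)    [23 ≡ 7 mod 8 ⇒ (2|23)^3 = +1]
  = 1    [(1|23) = 1]
(445|353) = 1, and 353 is prime, so 445 is a quadratic residue mod 353.

yes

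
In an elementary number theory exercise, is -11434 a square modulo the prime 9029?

no

(-11434/9029)
  = (6624/9029)    [-11434 ≡ 6624 mod 9029]
  = -(207/9029)    [9029 ≡ 5 mod 8 ⇒ (2/9029)^5 = -1]
  = -(9029/207)    [QR: 9029 ≡ 1 mod 4, sign kept]
  = -(128/207)    [9029 ≡ 128 mod 207]
  = -(1/207)    [207 ≡ 7 mod 8 ⇒ (2/207)^7 = +1]
  = -1    [(1/207) = 1]
(-11434/9029) = -1, and 9029 is prime, so -11434 is not a quadratic residue mod 9029.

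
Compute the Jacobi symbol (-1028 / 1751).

1

Reduce the numerator: -1028 ≡ 723 (mod 1751), so (-1028 / 1751) = (723 / 1751).
Both 723 ≡ 3 and 1751 ≡ 3 (mod 4), so reciprocity gives (723 / 1751) = -(1751 / 723). Reduce: 1751 ≡ 305 (mod 723). Now have -(305 / 723).
305 ≡ 1 (mod 4), so quadratic reciprocity gives (305 / 723) = (723 / 305). Reduce: 723 ≡ 113 (mod 305). Now have -(113 / 305).
113 ≡ 1 (mod 4), so quadratic reciprocity gives (113 / 305) = (305 / 113). Reduce: 305 ≡ 79 (mod 113). Now have -(79 / 113).
113 ≡ 1 (mod 4), so quadratic reciprocity gives (79 / 113) = (113 / 79). Reduce: 113 ≡ 34 (mod 79). Now have -(34 / 79).
Factor out 2: 34 = 2·17. Since 79 ≡ 7 (mod 8), (2 / 79) = +1. Now have -(17 / 79).
17 ≡ 1 (mod 4), so quadratic reciprocity gives (17 / 79) = (79 / 17). Reduce: 79 ≡ 11 (mod 17). Now have -(11 / 17).
17 ≡ 1 (mod 4), so quadratic reciprocity gives (11 / 17) = (17 / 11). Reduce: 17 ≡ 6 (mod 11). Now have -(6 / 11).
Factor out 2: 6 = 2·3. Since 11 ≡ 3 (mod 8), (2 / 11) = -1. Now have (3 / 11).
Both 3 ≡ 3 and 11 ≡ 3 (mod 4), so reciprocity gives (3 / 11) = -(11 / 3). Reduce: 11 ≡ 2 (mod 3). Now have -(2 / 3).
Factor out 2: 2 = 2. Since 3 ≡ 3 (mod 8), (2 / 3) = -1. Now have (1 / 3).
(1 / 3) = 1. Collecting the sign factors: 1.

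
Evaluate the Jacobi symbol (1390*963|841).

1

By multiplicativity, (1390·963|841) = (1390|841)·(963|841).
First factor (1390|841):
Reduce the numerator: 1390 ≡ 549 (mod 841), so (1390|841) = (549|841).
549 ≡ 1 (mod 4), so quadratic reciprocity gives (549|841) = (841|549). Reduce: 841 ≡ 292 (mod 549). Now have (292|549).
Factor out 2: 292 = 2^2·73. Since 549 ≡ 5 (mod 8), (2|549) = -1, and (2|549)^2 = +1. Now have (73|549).
73 ≡ 1 (mod 4), so quadratic reciprocity gives (73|549) = (549|73). Reduce: 549 ≡ 38 (mod 73). Now have (38|73).
Factor out 2: 38 = 2·19. Since 73 ≡ 1 (mod 8), (2|73) = +1. Now have (19|73).
73 ≡ 1 (mod 4), so quadratic reciprocity gives (19|73) = (73|19). Reduce: 73 ≡ 16 (mod 19). Now have (16|19).
Factor out 2: 16 = 2^4. Since 19 ≡ 3 (mod 8), (2|19) = -1, and (2|19)^4 = +1. Now have (1|19).
(1|19) = 1. Collecting the sign factors: 1.
Second factor (963|841):
Reduce the numerator: 963 ≡ 122 (mod 841), so (963|841) = (122|841).
Factor out 2: 122 = 2·61. Since 841 ≡ 1 (mod 8), (2|841) = +1. Now have (61|841).
61 ≡ 1 (mod 4), so quadratic reciprocity gives (61|841) = (841|61). Reduce: 841 ≡ 48 (mod 61). Now have (48|61).
Factor out 2: 48 = 2^4·3. Since 61 ≡ 5 (mod 8), (2|61) = -1, and (2|61)^4 = +1. Now have (3|61).
61 ≡ 1 (mod 4), so quadratic reciprocity gives (3|61) = (61|3). Reduce: 61 ≡ 1 (mod 3). Now have (1|3).
(1|3) = 1. Collecting the sign factors: 1.
Product: (1)·(1) = 1.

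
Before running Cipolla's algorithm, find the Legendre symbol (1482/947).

(1482/947)
  = (535/947)    [1482 ≡ 535 mod 947]
  = -(947/535)    [QR: both ≡ 3 mod 4, sign flips]
  = -(412/535)    [947 ≡ 412 mod 535]
  = -(103/535)    [535 ≡ 7 mod 8 ⇒ (2/535)^2 = +1]
  = (535/103)    [QR: both ≡ 3 mod 4, sign flips]
  = (20/103)    [535 ≡ 20 mod 103]
  = (5/103)    [103 ≡ 7 mod 8 ⇒ (2/103)^2 = +1]
  = (103/5)    [QR: 5 ≡ 1 mod 4, sign kept]
  = (3/5)    [103 ≡ 3 mod 5]
  = (5/3)    [QR: 5 ≡ 1 mod 4, sign kept]
  = (2/3)    [5 ≡ 2 mod 3]
  = -(1/3)    [3 ≡ 3 mod 8 ⇒ (2/3) = -1]
  = -1    [(1/3) = 1]

-1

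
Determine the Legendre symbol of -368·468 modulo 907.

-1

By multiplicativity, (-368·468/907) = (-368/907)·(468/907).
First factor (-368/907):
(-368/907)
  = (539/907)    [-368 ≡ 539 mod 907]
  = -(907/539)    [QR: both ≡ 3 mod 4, sign flips]
  = -(368/539)    [907 ≡ 368 mod 539]
  = -(23/539)    [539 ≡ 3 mod 8 ⇒ (2/539)^4 = +1]
  = (539/23)    [QR: both ≡ 3 mod 4, sign flips]
  = (10/23)    [539 ≡ 10 mod 23]
  = (5/23)    [23 ≡ 7 mod 8 ⇒ (2/23) = +1]
  = (23/5)    [QR: 5 ≡ 1 mod 4, sign kept]
  = (3/5)    [23 ≡ 3 mod 5]
  = (5/3)    [QR: 5 ≡ 1 mod 4, sign kept]
  = (2/3)    [5 ≡ 2 mod 3]
  = -(1/3)    [3 ≡ 3 mod 8 ⇒ (2/3) = -1]
  = -1    [(1/3) = 1]
Second factor (468/907):
(468/907)
  = (117/907)    [907 ≡ 3 mod 8 ⇒ (2/907)^2 = +1]
  = (907/117)    [QR: 117 ≡ 1 mod 4, sign kept]
  = (88/117)    [907 ≡ 88 mod 117]
  = -(11/117)    [117 ≡ 5 mod 8 ⇒ (2/117)^3 = -1]
  = -(117/11)    [QR: 117 ≡ 1 mod 4, sign kept]
  = -(7/11)    [117 ≡ 7 mod 11]
  = (11/7)    [QR: both ≡ 3 mod 4, sign flips]
  = (4/7)    [11 ≡ 4 mod 7]
  = (1/7)    [7 ≡ 7 mod 8 ⇒ (2/7)^2 = +1]
  = 1    [(1/7) = 1]
Product: (-1)·(1) = -1.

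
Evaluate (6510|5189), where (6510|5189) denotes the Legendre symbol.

Reduce the numerator: 6510 ≡ 1321 (mod 5189), so (6510|5189) = (1321|5189).
1321 ≡ 1 (mod 4), so quadratic reciprocity gives (1321|5189) = (5189|1321). Reduce: 5189 ≡ 1226 (mod 1321). Now have (1226|1321).
Factor out 2: 1226 = 2·613. Since 1321 ≡ 1 (mod 8), (2|1321) = +1. Now have (613|1321).
613 ≡ 1 (mod 4), so quadratic reciprocity gives (613|1321) = (1321|613). Reduce: 1321 ≡ 95 (mod 613). Now have (95|613).
613 ≡ 1 (mod 4), so quadratic reciprocity gives (95|613) = (613|95). Reduce: 613 ≡ 43 (mod 95). Now have (43|95).
Both 43 ≡ 3 and 95 ≡ 3 (mod 4), so reciprocity gives (43|95) = -(95|43). Reduce: 95 ≡ 9 (mod 43). Now have -(9|43).
9 ≡ 1 (mod 4), so quadratic reciprocity gives (9|43) = (43|9). Reduce: 43 ≡ 7 (mod 9). Now have -(7|9).
9 ≡ 1 (mod 4), so quadratic reciprocity gives (7|9) = (9|7). Reduce: 9 ≡ 2 (mod 7). Now have -(2|7).
Factor out 2: 2 = 2. Since 7 ≡ 7 (mod 8), (2|7) = +1. Now have -(1|7).
(1|7) = 1. Collecting the sign factors: -1.

-1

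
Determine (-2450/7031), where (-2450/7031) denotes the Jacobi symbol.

Pull out -1: (-2450/7031) = (-1/7031)·(2450/7031). Since 7031 ≡ 3 (mod 4), (-1/7031) = -1. Now have -(2450/7031).
Factor out 2: 2450 = 2·1225. Since 7031 ≡ 7 (mod 8), (2/7031) = +1. Now have -(1225/7031).
1225 ≡ 1 (mod 4), so quadratic reciprocity gives (1225/7031) = (7031/1225). Reduce: 7031 ≡ 906 (mod 1225). Now have -(906/1225).
Factor out 2: 906 = 2·453. Since 1225 ≡ 1 (mod 8), (2/1225) = +1. Now have -(453/1225).
453 ≡ 1 (mod 4), so quadratic reciprocity gives (453/1225) = (1225/453). Reduce: 1225 ≡ 319 (mod 453). Now have -(319/453).
453 ≡ 1 (mod 4), so quadratic reciprocity gives (319/453) = (453/319). Reduce: 453 ≡ 134 (mod 319). Now have -(134/319).
Factor out 2: 134 = 2·67. Since 319 ≡ 7 (mod 8), (2/319) = +1. Now have -(67/319).
Both 67 ≡ 3 and 319 ≡ 3 (mod 4), so reciprocity gives (67/319) = -(319/67). Reduce: 319 ≡ 51 (mod 67). Now have (51/67).
Both 51 ≡ 3 and 67 ≡ 3 (mod 4), so reciprocity gives (51/67) = -(67/51). Reduce: 67 ≡ 16 (mod 51). Now have -(16/51).
Factor out 2: 16 = 2^4. Since 51 ≡ 3 (mod 8), (2/51) = -1, and (2/51)^4 = +1. Now have -(1/51).
(1/51) = 1. Collecting the sign factors: -1.

-1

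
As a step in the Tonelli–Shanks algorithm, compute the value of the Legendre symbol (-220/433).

-1

(-220/433)
  = (213/433)    [-220 ≡ 213 mod 433]
  = (433/213)    [QR: 213 ≡ 1 mod 4, sign kept]
  = (7/213)    [433 ≡ 7 mod 213]
  = (213/7)    [QR: 213 ≡ 1 mod 4, sign kept]
  = (3/7)    [213 ≡ 3 mod 7]
  = -(7/3)    [QR: both ≡ 3 mod 4, sign flips]
  = -(1/3)    [7 ≡ 1 mod 3]
  = -1    [(1/3) = 1]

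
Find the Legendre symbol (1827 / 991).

Reduce the numerator: 1827 ≡ 836 (mod 991), so (1827 / 991) = (836 / 991).
Factor out 2: 836 = 2^2·209. Since 991 ≡ 7 (mod 8), (2 / 991) = +1, and (2 / 991)^2 = +1. Now have (209 / 991).
209 ≡ 1 (mod 4), so quadratic reciprocity gives (209 / 991) = (991 / 209). Reduce: 991 ≡ 155 (mod 209). Now have (155 / 209).
209 ≡ 1 (mod 4), so quadratic reciprocity gives (155 / 209) = (209 / 155). Reduce: 209 ≡ 54 (mod 155). Now have (54 / 155).
Factor out 2: 54 = 2·27. Since 155 ≡ 3 (mod 8), (2 / 155) = -1. Now have -(27 / 155).
Both 27 ≡ 3 and 155 ≡ 3 (mod 4), so reciprocity gives (27 / 155) = -(155 / 27). Reduce: 155 ≡ 20 (mod 27). Now have (20 / 27).
Factor out 2: 20 = 2^2·5. Since 27 ≡ 3 (mod 8), (2 / 27) = -1, and (2 / 27)^2 = +1. Now have (5 / 27).
5 ≡ 1 (mod 4), so quadratic reciprocity gives (5 / 27) = (27 / 5). Reduce: 27 ≡ 2 (mod 5). Now have (2 / 5).
Factor out 2: 2 = 2. Since 5 ≡ 5 (mod 8), (2 / 5) = -1. Now have -(1 / 5).
(1 / 5) = 1. Collecting the sign factors: -1.

-1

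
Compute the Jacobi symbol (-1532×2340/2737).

By multiplicativity, (-1532·2340/2737) = (-1532/2737)·(2340/2737).
First factor (-1532/2737):
Pull out -1: (-1532/2737) = (-1/2737)·(1532/2737). Since 2737 ≡ 1 (mod 4), (-1/2737) = +1. Now have (1532/2737).
Factor out 2: 1532 = 2^2·383. Since 2737 ≡ 1 (mod 8), (2/2737) = +1, and (2/2737)^2 = +1. Now have (383/2737).
2737 ≡ 1 (mod 4), so quadratic reciprocity gives (383/2737) = (2737/383). Reduce: 2737 ≡ 56 (mod 383). Now have (56/383).
Factor out 2: 56 = 2^3·7. Since 383 ≡ 7 (mod 8), (2/383) = +1, and (2/383)^3 = +1. Now have (7/383).
Both 7 ≡ 3 and 383 ≡ 3 (mod 4), so reciprocity gives (7/383) = -(383/7). Reduce: 383 ≡ 5 (mod 7). Now have -(5/7).
5 ≡ 1 (mod 4), so quadratic reciprocity gives (5/7) = (7/5). Reduce: 7 ≡ 2 (mod 5). Now have -(2/5).
Factor out 2: 2 = 2. Since 5 ≡ 5 (mod 8), (2/5) = -1. Now have (1/5).
(1/5) = 1. Collecting the sign factors: 1.
Second factor (2340/2737):
Factor out 2: 2340 = 2^2·585. Since 2737 ≡ 1 (mod 8), (2/2737) = +1, and (2/2737)^2 = +1. Now have (585/2737).
585 ≡ 1 (mod 4), so quadratic reciprocity gives (585/2737) = (2737/585). Reduce: 2737 ≡ 397 (mod 585). Now have (397/585).
397 ≡ 1 (mod 4), so quadratic reciprocity gives (397/585) = (585/397). Reduce: 585 ≡ 188 (mod 397). Now have (188/397).
Factor out 2: 188 = 2^2·47. Since 397 ≡ 5 (mod 8), (2/397) = -1, and (2/397)^2 = +1. Now have (47/397).
397 ≡ 1 (mod 4), so quadratic reciprocity gives (47/397) = (397/47). Reduce: 397 ≡ 21 (mod 47). Now have (21/47).
21 ≡ 1 (mod 4), so quadratic reciprocity gives (21/47) = (47/21). Reduce: 47 ≡ 5 (mod 21). Now have (5/21).
5 ≡ 1 (mod 4), so quadratic reciprocity gives (5/21) = (21/5). Reduce: 21 ≡ 1 (mod 5). Now have (1/5).
(1/5) = 1. Collecting the sign factors: 1.
Product: (1)·(1) = 1.

1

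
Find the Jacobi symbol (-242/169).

1

Reduce the numerator: -242 ≡ 96 (mod 169), so (-242/169) = (96/169).
Factor out 2: 96 = 2^5·3. Since 169 ≡ 1 (mod 8), (2/169) = +1, and (2/169)^5 = +1. Now have (3/169).
169 ≡ 1 (mod 4), so quadratic reciprocity gives (3/169) = (169/3). Reduce: 169 ≡ 1 (mod 3). Now have (1/3).
(1/3) = 1. Collecting the sign factors: 1.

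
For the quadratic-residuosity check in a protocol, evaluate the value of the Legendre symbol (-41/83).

-1

(-41/83)
  = -(41/83)    [83 ≡ 3 mod 4 ⇒ (-1/83) = -1]
  = -(83/41)    [QR: 41 ≡ 1 mod 4, sign kept]
  = -(1/41)    [83 ≡ 1 mod 41]
  = -1    [(1/41) = 1]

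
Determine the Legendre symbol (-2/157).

-1

(-2/157)
  = (2/157)    [157 ≡ 1 mod 4 ⇒ (-1/157) = +1]
  = -(1/157)    [157 ≡ 5 mod 8 ⇒ (2/157) = -1]
  = -1    [(1/157) = 1]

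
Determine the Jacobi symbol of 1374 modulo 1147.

(1374|1147)
  = (227|1147)    [1374 ≡ 227 mod 1147]
  = -(1147|227)    [QR: both ≡ 3 mod 4, sign flips]
  = -(12|227)    [1147 ≡ 12 mod 227]
  = -(3|227)    [227 ≡ 3 mod 8 ⇒ (2|227)^2 = +1]
  = (227|3)    [QR: both ≡ 3 mod 4, sign flips]
  = (2|3)    [227 ≡ 2 mod 3]
  = -(1|3)    [3 ≡ 3 mod 8 ⇒ (2|3) = -1]
  = -1    [(1|3) = 1]

-1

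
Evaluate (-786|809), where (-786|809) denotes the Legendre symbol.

1

Reduce the numerator: -786 ≡ 23 (mod 809), so (-786|809) = (23|809).
809 ≡ 1 (mod 4), so quadratic reciprocity gives (23|809) = (809|23). Reduce: 809 ≡ 4 (mod 23). Now have (4|23).
Factor out 2: 4 = 2^2. Since 23 ≡ 7 (mod 8), (2|23) = +1, and (2|23)^2 = +1. Now have (1|23).
(1|23) = 1. Collecting the sign factors: 1.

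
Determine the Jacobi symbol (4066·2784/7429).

By multiplicativity, (4066·2784/7429) = (4066/7429)·(2784/7429).
First factor (4066/7429):
Factor out 2: 4066 = 2·2033. Since 7429 ≡ 5 (mod 8), (2/7429) = -1. Now have -(2033/7429).
2033 ≡ 1 (mod 4), so quadratic reciprocity gives (2033/7429) = (7429/2033). Reduce: 7429 ≡ 1330 (mod 2033). Now have -(1330/2033).
Factor out 2: 1330 = 2·665. Since 2033 ≡ 1 (mod 8), (2/2033) = +1. Now have -(665/2033).
665 ≡ 1 (mod 4), so quadratic reciprocity gives (665/2033) = (2033/665). Reduce: 2033 ≡ 38 (mod 665). Now have -(38/665).
Factor out 2: 38 = 2·19. Since 665 ≡ 1 (mod 8), (2/665) = +1. Now have -(19/665).
665 ≡ 1 (mod 4), so quadratic reciprocity gives (19/665) = (665/19). Reduce: 665 ≡ 0 (mod 19). Now have -(0/19).
The numerator is now 0 with denominator 19 > 1: the symbol is 0.
Second factor (2784/7429):
Factor out 2: 2784 = 2^5·87. Since 7429 ≡ 5 (mod 8), (2/7429) = -1, and (2/7429)^5 = -1. Now have -(87/7429).
7429 ≡ 1 (mod 4), so quadratic reciprocity gives (87/7429) = (7429/87). Reduce: 7429 ≡ 34 (mod 87). Now have -(34/87).
Factor out 2: 34 = 2·17. Since 87 ≡ 7 (mod 8), (2/87) = +1. Now have -(17/87).
17 ≡ 1 (mod 4), so quadratic reciprocity gives (17/87) = (87/17). Reduce: 87 ≡ 2 (mod 17). Now have -(2/17).
Factor out 2: 2 = 2. Since 17 ≡ 1 (mod 8), (2/17) = +1. Now have -(1/17).
(1/17) = 1. Collecting the sign factors: -1.
Product: (0)·(-1) = 0.

0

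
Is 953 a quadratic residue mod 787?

yes

Reduce the numerator: 953 ≡ 166 (mod 787), so (953/787) = (166/787).
Factor out 2: 166 = 2·83. Since 787 ≡ 3 (mod 8), (2/787) = -1. Now have -(83/787).
Both 83 ≡ 3 and 787 ≡ 3 (mod 4), so reciprocity gives (83/787) = -(787/83). Reduce: 787 ≡ 40 (mod 83). Now have (40/83).
Factor out 2: 40 = 2^3·5. Since 83 ≡ 3 (mod 8), (2/83) = -1, and (2/83)^3 = -1. Now have -(5/83).
5 ≡ 1 (mod 4), so quadratic reciprocity gives (5/83) = (83/5). Reduce: 83 ≡ 3 (mod 5). Now have -(3/5).
5 ≡ 1 (mod 4), so quadratic reciprocity gives (3/5) = (5/3). Reduce: 5 ≡ 2 (mod 3). Now have -(2/3).
Factor out 2: 2 = 2. Since 3 ≡ 3 (mod 8), (2/3) = -1. Now have (1/3).
(1/3) = 1. Collecting the sign factors: 1.
(953/787) = 1, and 787 is prime, so 953 is a quadratic residue mod 787.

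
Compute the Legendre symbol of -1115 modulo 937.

1

(-1115/937)
  = (759/937)    [-1115 ≡ 759 mod 937]
  = (937/759)    [QR: 937 ≡ 1 mod 4, sign kept]
  = (178/759)    [937 ≡ 178 mod 759]
  = (89/759)    [759 ≡ 7 mod 8 ⇒ (2/759) = +1]
  = (759/89)    [QR: 89 ≡ 1 mod 4, sign kept]
  = (47/89)    [759 ≡ 47 mod 89]
  = (89/47)    [QR: 89 ≡ 1 mod 4, sign kept]
  = (42/47)    [89 ≡ 42 mod 47]
  = (21/47)    [47 ≡ 7 mod 8 ⇒ (2/47) = +1]
  = (47/21)    [QR: 21 ≡ 1 mod 4, sign kept]
  = (5/21)    [47 ≡ 5 mod 21]
  = (21/5)    [QR: 5 ≡ 1 mod 4, sign kept]
  = (1/5)    [21 ≡ 1 mod 5]
  = 1    [(1/5) = 1]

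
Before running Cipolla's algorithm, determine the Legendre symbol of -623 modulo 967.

-1

(-623|967)
  = (344|967)    [-623 ≡ 344 mod 967]
  = (43|967)    [967 ≡ 7 mod 8 ⇒ (2|967)^3 = +1]
  = -(967|43)    [QR: both ≡ 3 mod 4, sign flips]
  = -(21|43)    [967 ≡ 21 mod 43]
  = -(43|21)    [QR: 21 ≡ 1 mod 4, sign kept]
  = -(1|21)    [43 ≡ 1 mod 21]
  = -1    [(1|21) = 1]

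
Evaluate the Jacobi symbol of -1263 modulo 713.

(-1263 / 713)
  = (1263 / 713)    [713 ≡ 1 mod 4 ⇒ (-1 / 713) = +1]
  = (550 / 713)    [1263 ≡ 550 mod 713]
  = (275 / 713)    [713 ≡ 1 mod 8 ⇒ (2 / 713) = +1]
  = (713 / 275)    [QR: 713 ≡ 1 mod 4, sign kept]
  = (163 / 275)    [713 ≡ 163 mod 275]
  = -(275 / 163)    [QR: both ≡ 3 mod 4, sign flips]
  = -(112 / 163)    [275 ≡ 112 mod 163]
  = -(7 / 163)    [163 ≡ 3 mod 8 ⇒ (2 / 163)^4 = +1]
  = (163 / 7)    [QR: both ≡ 3 mod 4, sign flips]
  = (2 / 7)    [163 ≡ 2 mod 7]
  = (1 / 7)    [7 ≡ 7 mod 8 ⇒ (2 / 7) = +1]
  = 1    [(1 / 7) = 1]

1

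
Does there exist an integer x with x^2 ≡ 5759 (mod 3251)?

Reduce the numerator: 5759 ≡ 2508 (mod 3251), so (5759|3251) = (2508|3251).
Factor out 2: 2508 = 2^2·627. Since 3251 ≡ 3 (mod 8), (2|3251) = -1, and (2|3251)^2 = +1. Now have (627|3251).
Both 627 ≡ 3 and 3251 ≡ 3 (mod 4), so reciprocity gives (627|3251) = -(3251|627). Reduce: 3251 ≡ 116 (mod 627). Now have -(116|627).
Factor out 2: 116 = 2^2·29. Since 627 ≡ 3 (mod 8), (2|627) = -1, and (2|627)^2 = +1. Now have -(29|627).
29 ≡ 1 (mod 4), so quadratic reciprocity gives (29|627) = (627|29). Reduce: 627 ≡ 18 (mod 29). Now have -(18|29).
Factor out 2: 18 = 2·9. Since 29 ≡ 5 (mod 8), (2|29) = -1. Now have (9|29).
9 ≡ 1 (mod 4), so quadratic reciprocity gives (9|29) = (29|9). Reduce: 29 ≡ 2 (mod 9). Now have (2|9).
Factor out 2: 2 = 2. Since 9 ≡ 1 (mod 8), (2|9) = +1. Now have (1|9).
(1|9) = 1. Collecting the sign factors: 1.
The Legendre symbol is 1, so x^2 ≡ 5759 (mod 3251) has solution.

yes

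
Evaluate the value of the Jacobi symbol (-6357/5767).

(-6357/5767)
  = (5177/5767)    [-6357 ≡ 5177 mod 5767]
  = (5767/5177)    [QR: 5177 ≡ 1 mod 4, sign kept]
  = (590/5177)    [5767 ≡ 590 mod 5177]
  = (295/5177)    [5177 ≡ 1 mod 8 ⇒ (2/5177) = +1]
  = (5177/295)    [QR: 5177 ≡ 1 mod 4, sign kept]
  = (162/295)    [5177 ≡ 162 mod 295]
  = (81/295)    [295 ≡ 7 mod 8 ⇒ (2/295) = +1]
  = (295/81)    [QR: 81 ≡ 1 mod 4, sign kept]
  = (52/81)    [295 ≡ 52 mod 81]
  = (13/81)    [81 ≡ 1 mod 8 ⇒ (2/81)^2 = +1]
  = (81/13)    [QR: 13 ≡ 1 mod 4, sign kept]
  = (3/13)    [81 ≡ 3 mod 13]
  = (13/3)    [QR: 13 ≡ 1 mod 4, sign kept]
  = (1/3)    [13 ≡ 1 mod 3]
  = 1    [(1/3) = 1]

1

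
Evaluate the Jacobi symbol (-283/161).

Reduce the numerator: -283 ≡ 39 (mod 161), so (-283/161) = (39/161).
161 ≡ 1 (mod 4), so quadratic reciprocity gives (39/161) = (161/39). Reduce: 161 ≡ 5 (mod 39). Now have (5/39).
5 ≡ 1 (mod 4), so quadratic reciprocity gives (5/39) = (39/5). Reduce: 39 ≡ 4 (mod 5). Now have (4/5).
Factor out 2: 4 = 2^2. Since 5 ≡ 5 (mod 8), (2/5) = -1, and (2/5)^2 = +1. Now have (1/5).
(1/5) = 1. Collecting the sign factors: 1.

1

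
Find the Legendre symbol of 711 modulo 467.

(711|467)
  = (244|467)    [711 ≡ 244 mod 467]
  = (61|467)    [467 ≡ 3 mod 8 ⇒ (2|467)^2 = +1]
  = (467|61)    [QR: 61 ≡ 1 mod 4, sign kept]
  = (40|61)    [467 ≡ 40 mod 61]
  = -(5|61)    [61 ≡ 5 mod 8 ⇒ (2|61)^3 = -1]
  = -(61|5)    [QR: 5 ≡ 1 mod 4, sign kept]
  = -(1|5)    [61 ≡ 1 mod 5]
  = -1    [(1|5) = 1]

-1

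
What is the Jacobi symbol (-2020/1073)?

(-2020/1073)
  = (126/1073)    [-2020 ≡ 126 mod 1073]
  = (63/1073)    [1073 ≡ 1 mod 8 ⇒ (2/1073) = +1]
  = (1073/63)    [QR: 1073 ≡ 1 mod 4, sign kept]
  = (2/63)    [1073 ≡ 2 mod 63]
  = (1/63)    [63 ≡ 7 mod 8 ⇒ (2/63) = +1]
  = 1    [(1/63) = 1]

1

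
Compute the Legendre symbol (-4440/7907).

Reduce the numerator: -4440 ≡ 3467 (mod 7907), so (-4440/7907) = (3467/7907).
Both 3467 ≡ 3 and 7907 ≡ 3 (mod 4), so reciprocity gives (3467/7907) = -(7907/3467). Reduce: 7907 ≡ 973 (mod 3467). Now have -(973/3467).
973 ≡ 1 (mod 4), so quadratic reciprocity gives (973/3467) = (3467/973). Reduce: 3467 ≡ 548 (mod 973). Now have -(548/973).
Factor out 2: 548 = 2^2·137. Since 973 ≡ 5 (mod 8), (2/973) = -1, and (2/973)^2 = +1. Now have -(137/973).
137 ≡ 1 (mod 4), so quadratic reciprocity gives (137/973) = (973/137). Reduce: 973 ≡ 14 (mod 137). Now have -(14/137).
Factor out 2: 14 = 2·7. Since 137 ≡ 1 (mod 8), (2/137) = +1. Now have -(7/137).
137 ≡ 1 (mod 4), so quadratic reciprocity gives (7/137) = (137/7). Reduce: 137 ≡ 4 (mod 7). Now have -(4/7).
Factor out 2: 4 = 2^2. Since 7 ≡ 7 (mod 8), (2/7) = +1, and (2/7)^2 = +1. Now have -(1/7).
(1/7) = 1. Collecting the sign factors: -1.

-1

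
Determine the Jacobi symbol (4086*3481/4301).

1

By multiplicativity, (4086·3481/4301) = (4086/4301)·(3481/4301).
First factor (4086/4301):
(4086/4301)
  = -(2043/4301)    [4301 ≡ 5 mod 8 ⇒ (2/4301) = -1]
  = -(4301/2043)    [QR: 4301 ≡ 1 mod 4, sign kept]
  = -(215/2043)    [4301 ≡ 215 mod 2043]
  = (2043/215)    [QR: both ≡ 3 mod 4, sign flips]
  = (108/215)    [2043 ≡ 108 mod 215]
  = (27/215)    [215 ≡ 7 mod 8 ⇒ (2/215)^2 = +1]
  = -(215/27)    [QR: both ≡ 3 mod 4, sign flips]
  = -(26/27)    [215 ≡ 26 mod 27]
  = (13/27)    [27 ≡ 3 mod 8 ⇒ (2/27) = -1]
  = (27/13)    [QR: 13 ≡ 1 mod 4, sign kept]
  = (1/13)    [27 ≡ 1 mod 13]
  = 1    [(1/13) = 1]
Second factor (3481/4301):
(3481/4301)
  = (4301/3481)    [QR: 3481 ≡ 1 mod 4, sign kept]
  = (820/3481)    [4301 ≡ 820 mod 3481]
  = (205/3481)    [3481 ≡ 1 mod 8 ⇒ (2/3481)^2 = +1]
  = (3481/205)    [QR: 205 ≡ 1 mod 4, sign kept]
  = (201/205)    [3481 ≡ 201 mod 205]
  = (205/201)    [QR: 201 ≡ 1 mod 4, sign kept]
  = (4/201)    [205 ≡ 4 mod 201]
  = (1/201)    [201 ≡ 1 mod 8 ⇒ (2/201)^2 = +1]
  = 1    [(1/201) = 1]
Product: (1)·(1) = 1.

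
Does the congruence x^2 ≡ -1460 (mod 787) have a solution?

yes

(-1460/787)
  = (114/787)    [-1460 ≡ 114 mod 787]
  = -(57/787)    [787 ≡ 3 mod 8 ⇒ (2/787) = -1]
  = -(787/57)    [QR: 57 ≡ 1 mod 4, sign kept]
  = -(46/57)    [787 ≡ 46 mod 57]
  = -(23/57)    [57 ≡ 1 mod 8 ⇒ (2/57) = +1]
  = -(57/23)    [QR: 57 ≡ 1 mod 4, sign kept]
  = -(11/23)    [57 ≡ 11 mod 23]
  = (23/11)    [QR: both ≡ 3 mod 4, sign flips]
  = (1/11)    [23 ≡ 1 mod 11]
  = 1    [(1/11) = 1]
The Legendre symbol is 1, so x^2 ≡ -1460 (mod 787) has solution.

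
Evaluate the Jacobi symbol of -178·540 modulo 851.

By multiplicativity, (-178·540/851) = (-178/851)·(540/851).
First factor (-178/851):
Reduce the numerator: -178 ≡ 673 (mod 851), so (-178/851) = (673/851).
673 ≡ 1 (mod 4), so quadratic reciprocity gives (673/851) = (851/673). Reduce: 851 ≡ 178 (mod 673). Now have (178/673).
Factor out 2: 178 = 2·89. Since 673 ≡ 1 (mod 8), (2/673) = +1. Now have (89/673).
89 ≡ 1 (mod 4), so quadratic reciprocity gives (89/673) = (673/89). Reduce: 673 ≡ 50 (mod 89). Now have (50/89).
Factor out 2: 50 = 2·25. Since 89 ≡ 1 (mod 8), (2/89) = +1. Now have (25/89).
25 ≡ 1 (mod 4), so quadratic reciprocity gives (25/89) = (89/25). Reduce: 89 ≡ 14 (mod 25). Now have (14/25).
Factor out 2: 14 = 2·7. Since 25 ≡ 1 (mod 8), (2/25) = +1. Now have (7/25).
25 ≡ 1 (mod 4), so quadratic reciprocity gives (7/25) = (25/7). Reduce: 25 ≡ 4 (mod 7). Now have (4/7).
Factor out 2: 4 = 2^2. Since 7 ≡ 7 (mod 8), (2/7) = +1, and (2/7)^2 = +1. Now have (1/7).
(1/7) = 1. Collecting the sign factors: 1.
Second factor (540/851):
Factor out 2: 540 = 2^2·135. Since 851 ≡ 3 (mod 8), (2/851) = -1, and (2/851)^2 = +1. Now have (135/851).
Both 135 ≡ 3 and 851 ≡ 3 (mod 4), so reciprocity gives (135/851) = -(851/135). Reduce: 851 ≡ 41 (mod 135). Now have -(41/135).
41 ≡ 1 (mod 4), so quadratic reciprocity gives (41/135) = (135/41). Reduce: 135 ≡ 12 (mod 41). Now have -(12/41).
Factor out 2: 12 = 2^2·3. Since 41 ≡ 1 (mod 8), (2/41) = +1, and (2/41)^2 = +1. Now have -(3/41).
41 ≡ 1 (mod 4), so quadratic reciprocity gives (3/41) = (41/3). Reduce: 41 ≡ 2 (mod 3). Now have -(2/3).
Factor out 2: 2 = 2. Since 3 ≡ 3 (mod 8), (2/3) = -1. Now have (1/3).
(1/3) = 1. Collecting the sign factors: 1.
Product: (1)·(1) = 1.

1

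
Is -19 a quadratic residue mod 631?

(-19/631)
  = (612/631)    [-19 ≡ 612 mod 631]
  = (153/631)    [631 ≡ 7 mod 8 ⇒ (2/631)^2 = +1]
  = (631/153)    [QR: 153 ≡ 1 mod 4, sign kept]
  = (19/153)    [631 ≡ 19 mod 153]
  = (153/19)    [QR: 153 ≡ 1 mod 4, sign kept]
  = (1/19)    [153 ≡ 1 mod 19]
  = 1    [(1/19) = 1]
The Legendre symbol is 1, so x^2 ≡ -19 (mod 631) has solution.

yes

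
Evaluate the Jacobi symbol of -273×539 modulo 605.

0

By multiplicativity, (-273·539/605) = (-273/605)·(539/605).
First factor (-273/605):
Reduce the numerator: -273 ≡ 332 (mod 605), so (-273/605) = (332/605).
Factor out 2: 332 = 2^2·83. Since 605 ≡ 5 (mod 8), (2/605) = -1, and (2/605)^2 = +1. Now have (83/605).
605 ≡ 1 (mod 4), so quadratic reciprocity gives (83/605) = (605/83). Reduce: 605 ≡ 24 (mod 83). Now have (24/83).
Factor out 2: 24 = 2^3·3. Since 83 ≡ 3 (mod 8), (2/83) = -1, and (2/83)^3 = -1. Now have -(3/83).
Both 3 ≡ 3 and 83 ≡ 3 (mod 4), so reciprocity gives (3/83) = -(83/3). Reduce: 83 ≡ 2 (mod 3). Now have (2/3).
Factor out 2: 2 = 2. Since 3 ≡ 3 (mod 8), (2/3) = -1. Now have -(1/3).
(1/3) = 1. Collecting the sign factors: -1.
Second factor (539/605):
605 ≡ 1 (mod 4), so quadratic reciprocity gives (539/605) = (605/539). Reduce: 605 ≡ 66 (mod 539). Now have (66/539).
Factor out 2: 66 = 2·33. Since 539 ≡ 3 (mod 8), (2/539) = -1. Now have -(33/539).
33 ≡ 1 (mod 4), so quadratic reciprocity gives (33/539) = (539/33). Reduce: 539 ≡ 11 (mod 33). Now have -(11/33).
33 ≡ 1 (mod 4), so quadratic reciprocity gives (11/33) = (33/11). Reduce: 33 ≡ 0 (mod 11). Now have -(0/11).
The numerator is now 0 with denominator 11 > 1: the symbol is 0.
Product: (-1)·(0) = 0.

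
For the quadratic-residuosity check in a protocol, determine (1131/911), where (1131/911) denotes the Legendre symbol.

Reduce the numerator: 1131 ≡ 220 (mod 911), so (1131/911) = (220/911).
Factor out 2: 220 = 2^2·55. Since 911 ≡ 7 (mod 8), (2/911) = +1, and (2/911)^2 = +1. Now have (55/911).
Both 55 ≡ 3 and 911 ≡ 3 (mod 4), so reciprocity gives (55/911) = -(911/55). Reduce: 911 ≡ 31 (mod 55). Now have -(31/55).
Both 31 ≡ 3 and 55 ≡ 3 (mod 4), so reciprocity gives (31/55) = -(55/31). Reduce: 55 ≡ 24 (mod 31). Now have (24/31).
Factor out 2: 24 = 2^3·3. Since 31 ≡ 7 (mod 8), (2/31) = +1, and (2/31)^3 = +1. Now have (3/31).
Both 3 ≡ 3 and 31 ≡ 3 (mod 4), so reciprocity gives (3/31) = -(31/3). Reduce: 31 ≡ 1 (mod 3). Now have -(1/3).
(1/3) = 1. Collecting the sign factors: -1.

-1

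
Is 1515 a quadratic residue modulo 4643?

(1515|4643)
  = -(4643|1515)    [QR: both ≡ 3 mod 4, sign flips]
  = -(98|1515)    [4643 ≡ 98 mod 1515]
  = (49|1515)    [1515 ≡ 3 mod 8 ⇒ (2|1515) = -1]
  = (1515|49)    [QR: 49 ≡ 1 mod 4, sign kept]
  = (45|49)    [1515 ≡ 45 mod 49]
  = (49|45)    [QR: 45 ≡ 1 mod 4, sign kept]
  = (4|45)    [49 ≡ 4 mod 45]
  = (1|45)    [45 ≡ 5 mod 8 ⇒ (2|45)^2 = +1]
  = 1    [(1|45) = 1]
The Legendre symbol is 1, so x^2 ≡ 1515 (mod 4643) has solution.

yes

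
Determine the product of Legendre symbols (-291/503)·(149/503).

By multiplicativity, (-291·149/503) = (-291/503)·(149/503).
First factor (-291/503):
Reduce the numerator: -291 ≡ 212 (mod 503), so (-291/503) = (212/503).
Factor out 2: 212 = 2^2·53. Since 503 ≡ 7 (mod 8), (2/503) = +1, and (2/503)^2 = +1. Now have (53/503).
53 ≡ 1 (mod 4), so quadratic reciprocity gives (53/503) = (503/53). Reduce: 503 ≡ 26 (mod 53). Now have (26/53).
Factor out 2: 26 = 2·13. Since 53 ≡ 5 (mod 8), (2/53) = -1. Now have -(13/53).
13 ≡ 1 (mod 4), so quadratic reciprocity gives (13/53) = (53/13). Reduce: 53 ≡ 1 (mod 13). Now have -(1/13).
(1/13) = 1. Collecting the sign factors: -1.
Second factor (149/503):
149 ≡ 1 (mod 4), so quadratic reciprocity gives (149/503) = (503/149). Reduce: 503 ≡ 56 (mod 149). Now have (56/149).
Factor out 2: 56 = 2^3·7. Since 149 ≡ 5 (mod 8), (2/149) = -1, and (2/149)^3 = -1. Now have -(7/149).
149 ≡ 1 (mod 4), so quadratic reciprocity gives (7/149) = (149/7). Reduce: 149 ≡ 2 (mod 7). Now have -(2/7).
Factor out 2: 2 = 2. Since 7 ≡ 7 (mod 8), (2/7) = +1. Now have -(1/7).
(1/7) = 1. Collecting the sign factors: -1.
Product: (-1)·(-1) = 1.

1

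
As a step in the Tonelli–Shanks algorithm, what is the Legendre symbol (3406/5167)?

(3406/5167)
  = (1703/5167)    [5167 ≡ 7 mod 8 ⇒ (2/5167) = +1]
  = -(5167/1703)    [QR: both ≡ 3 mod 4, sign flips]
  = -(58/1703)    [5167 ≡ 58 mod 1703]
  = -(29/1703)    [1703 ≡ 7 mod 8 ⇒ (2/1703) = +1]
  = -(1703/29)    [QR: 29 ≡ 1 mod 4, sign kept]
  = -(21/29)    [1703 ≡ 21 mod 29]
  = -(29/21)    [QR: 21 ≡ 1 mod 4, sign kept]
  = -(8/21)    [29 ≡ 8 mod 21]
  = (1/21)    [21 ≡ 5 mod 8 ⇒ (2/21)^3 = -1]
  = 1    [(1/21) = 1]

1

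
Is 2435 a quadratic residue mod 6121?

(2435|6121)
  = (6121|2435)    [QR: 6121 ≡ 1 mod 4, sign kept]
  = (1251|2435)    [6121 ≡ 1251 mod 2435]
  = -(2435|1251)    [QR: both ≡ 3 mod 4, sign flips]
  = -(1184|1251)    [2435 ≡ 1184 mod 1251]
  = (37|1251)    [1251 ≡ 3 mod 8 ⇒ (2|1251)^5 = -1]
  = (1251|37)    [QR: 37 ≡ 1 mod 4, sign kept]
  = (30|37)    [1251 ≡ 30 mod 37]
  = -(15|37)    [37 ≡ 5 mod 8 ⇒ (2|37) = -1]
  = -(37|15)    [QR: 37 ≡ 1 mod 4, sign kept]
  = -(7|15)    [37 ≡ 7 mod 15]
  = (15|7)    [QR: both ≡ 3 mod 4, sign flips]
  = (1|7)    [15 ≡ 1 mod 7]
  = 1    [(1|7) = 1]
(2435|6121) = 1, and 6121 is prime, so 2435 is a quadratic residue mod 6121.

yes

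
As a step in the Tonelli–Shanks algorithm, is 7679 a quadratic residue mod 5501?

no

(7679/5501)
  = (2178/5501)    [7679 ≡ 2178 mod 5501]
  = -(1089/5501)    [5501 ≡ 5 mod 8 ⇒ (2/5501) = -1]
  = -(5501/1089)    [QR: 1089 ≡ 1 mod 4, sign kept]
  = -(56/1089)    [5501 ≡ 56 mod 1089]
  = -(7/1089)    [1089 ≡ 1 mod 8 ⇒ (2/1089)^3 = +1]
  = -(1089/7)    [QR: 1089 ≡ 1 mod 4, sign kept]
  = -(4/7)    [1089 ≡ 4 mod 7]
  = -(1/7)    [7 ≡ 7 mod 8 ⇒ (2/7)^2 = +1]
  = -1    [(1/7) = 1]
(7679/5501) = -1, and 5501 is prime, so 7679 is not a quadratic residue mod 5501.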